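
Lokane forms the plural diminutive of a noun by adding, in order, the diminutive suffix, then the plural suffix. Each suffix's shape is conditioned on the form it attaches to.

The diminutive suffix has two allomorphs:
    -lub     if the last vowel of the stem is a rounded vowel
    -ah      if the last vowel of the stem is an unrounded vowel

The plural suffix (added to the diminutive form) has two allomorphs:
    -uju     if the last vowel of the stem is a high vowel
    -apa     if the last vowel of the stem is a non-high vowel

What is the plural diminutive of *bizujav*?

Since the last vowel of *bizujav* is /a/ (an unrounded vowel), it takes -ah, giving *bizujavah*.
Since the last vowel of the diminutive form *bizujavah* is /a/ (a non-high vowel), it takes -apa, giving *bizujavahapa*.

bizujavahapa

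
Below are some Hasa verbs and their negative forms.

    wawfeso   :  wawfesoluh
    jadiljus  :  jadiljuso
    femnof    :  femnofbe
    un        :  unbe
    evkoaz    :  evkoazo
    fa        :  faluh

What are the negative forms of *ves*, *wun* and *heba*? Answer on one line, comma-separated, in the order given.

veso, wunbe, hebaluh

The suffix is conditioned by the final sound: -o when the stem ends in a sibilant (*jadiljus*, *evkoaz*); -be when the stem ends in a non-sibilant consonant (*femnof*, *un*); -luh when the stem ends in a vowel (*wawfeso*, *fa*).
Since the final sound of *ves* is /s/ (a sibilant), it takes -o, giving *veso*.
The final sound of *wun* is /n/, which is a non-sibilant consonant, so the suffix is -be, giving *wunbe*.
The final sound of *heba* is /a/, which is a vowel, so the suffix is -luh, giving *hebaluh*.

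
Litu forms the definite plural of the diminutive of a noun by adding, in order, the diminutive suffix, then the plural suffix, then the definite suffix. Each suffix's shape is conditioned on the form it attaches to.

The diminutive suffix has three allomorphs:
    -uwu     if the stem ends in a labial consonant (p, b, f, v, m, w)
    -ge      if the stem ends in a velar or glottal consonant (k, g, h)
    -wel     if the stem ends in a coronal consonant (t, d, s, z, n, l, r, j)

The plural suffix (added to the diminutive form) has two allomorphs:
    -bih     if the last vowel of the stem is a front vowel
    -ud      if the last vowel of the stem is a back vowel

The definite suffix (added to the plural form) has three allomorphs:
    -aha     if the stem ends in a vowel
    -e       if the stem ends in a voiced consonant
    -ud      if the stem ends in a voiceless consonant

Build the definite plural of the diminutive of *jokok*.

*jokok* — final consonant /k/ (velar/glottal) → -ge → *jokokge*.
Since the last vowel of the diminutive form *jokokge* is /e/ (a front vowel), it takes -bih, giving *jokokgebih*.
Since the final sound of the plural form *jokokgebih* is /h/ (a voiceless consonant), it takes -ud, giving *jokokgebihud*.

jokokgebihud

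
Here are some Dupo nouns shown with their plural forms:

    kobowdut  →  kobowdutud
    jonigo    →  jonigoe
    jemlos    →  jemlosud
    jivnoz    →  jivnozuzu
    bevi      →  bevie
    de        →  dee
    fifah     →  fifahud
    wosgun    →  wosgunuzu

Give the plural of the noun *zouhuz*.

The pattern is voicing of the final sound: -ud when the stem ends in a voiceless consonant (*kobowdut*, *jemlos*, *fifah*); -uzu when the stem ends in a voiced consonant (*jivnoz*, *wosgun*); -e when the stem ends in a vowel (*jonigo*, *bevi*, *de*).
The final sound of *zouhuz* is /z/, which is a voiced consonant, so the suffix is -uzu, giving *zouhuzuzu*.

zouhuzuzu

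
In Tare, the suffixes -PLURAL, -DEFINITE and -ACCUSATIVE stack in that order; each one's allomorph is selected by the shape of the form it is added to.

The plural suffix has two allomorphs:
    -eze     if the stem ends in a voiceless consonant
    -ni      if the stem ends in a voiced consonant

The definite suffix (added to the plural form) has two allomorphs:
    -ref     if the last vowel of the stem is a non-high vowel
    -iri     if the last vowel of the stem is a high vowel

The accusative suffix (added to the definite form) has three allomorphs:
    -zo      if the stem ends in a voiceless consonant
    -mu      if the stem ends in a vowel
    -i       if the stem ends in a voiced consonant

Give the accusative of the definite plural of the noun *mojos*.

Since the final consonant of *mojos* is /s/ (voiceless), it takes -eze, giving *mojoseze*.
The last vowel of the plural form *mojoseze* is /e/, which is a non-high vowel, so the definite suffix is -ref, giving *mojosezeref*.
The final sound of the definite form *mojosezeref* is /f/, which is a voiceless consonant, so the accusative suffix is -zo, giving *mojosezerefzo*.

mojosezerefzo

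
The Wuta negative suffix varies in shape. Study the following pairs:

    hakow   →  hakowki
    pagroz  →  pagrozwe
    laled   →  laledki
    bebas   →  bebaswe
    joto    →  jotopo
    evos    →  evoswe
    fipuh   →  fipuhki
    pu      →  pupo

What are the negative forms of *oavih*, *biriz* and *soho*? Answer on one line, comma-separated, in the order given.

The pattern is sibilance of the final sound: -we when the stem ends in a sibilant (*pagroz*, *bebas*, *evos*); -ki when the stem ends in a non-sibilant consonant (*hakow*, *laled*, *fipuh*); -po when the stem ends in a vowel (*joto*, *pu*).
Since the final sound of *oavih* is /h/ (a non-sibilant consonant), it takes -ki, giving *oavihki*.
The final sound of *biriz* is /z/, which is a sibilant, so the suffix is -we, giving *birizwe*.
Since the final sound of *soho* is /o/ (a vowel), it takes -po, giving *sohopo*.

oavihki, birizwe, sohopo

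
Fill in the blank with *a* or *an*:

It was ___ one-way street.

a

The indefinite article is chosen by the initial *sound* of the following word, not its spelling.
*one-way* begins with the sound /wʌ/ (*one* pronounced /wʌn/) — a consonant sound.
So the article is *a*: It was a one-way street.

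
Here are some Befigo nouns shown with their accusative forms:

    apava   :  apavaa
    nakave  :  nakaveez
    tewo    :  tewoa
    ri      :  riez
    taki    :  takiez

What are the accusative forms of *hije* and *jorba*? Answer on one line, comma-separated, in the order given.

hijeez, jorbaa

The pattern is front/back vowel harmony: -ez when the last vowel of the stem is a front vowel (*nakave*, *ri*, *taki*); -a when the last vowel of the stem is a back vowel (*apava*, *tewo*).
Since the last vowel of *hije* is /e/ (a front vowel), it takes -ez, giving *hijeez*.
*jorba*: last vowel = /a/, a back vowel → -a → *jorbaa*.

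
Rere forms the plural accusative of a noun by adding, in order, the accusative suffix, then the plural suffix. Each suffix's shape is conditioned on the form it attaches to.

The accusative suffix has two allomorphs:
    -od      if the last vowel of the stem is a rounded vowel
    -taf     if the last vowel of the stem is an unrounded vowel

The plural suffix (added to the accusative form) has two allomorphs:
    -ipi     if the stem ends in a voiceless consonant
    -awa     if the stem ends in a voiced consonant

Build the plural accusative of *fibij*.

fibijtafipi

*fibij*: last vowel = /i/, an unrounded vowel → -taf → *fibijtaf*.
The final consonant of the accusative form *fibijtaf* is /f/, which is voiceless, so the plural suffix is -ipi, giving *fibijtafipi*.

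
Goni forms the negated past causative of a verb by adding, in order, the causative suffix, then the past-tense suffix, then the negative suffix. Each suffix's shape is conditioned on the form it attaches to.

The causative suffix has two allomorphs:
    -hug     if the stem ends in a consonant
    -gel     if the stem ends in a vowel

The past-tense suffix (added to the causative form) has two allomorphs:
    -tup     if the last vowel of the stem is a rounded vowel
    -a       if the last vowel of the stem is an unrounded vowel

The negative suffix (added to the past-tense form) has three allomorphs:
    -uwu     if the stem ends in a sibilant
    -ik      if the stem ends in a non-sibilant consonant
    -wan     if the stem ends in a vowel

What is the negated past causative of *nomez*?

nomezhugtupik

The final sound of *nomez* is /z/, which is a consonant, so the causative suffix is -hug, giving *nomezhug*.
Since the last vowel of the causative form *nomezhug* is /u/ (a rounded vowel), it takes -tup, giving *nomezhugtup*.
Since the final sound of the past-tense form *nomezhugtup* is /p/ (a non-sibilant consonant), it takes -ik, giving *nomezhugtupik*.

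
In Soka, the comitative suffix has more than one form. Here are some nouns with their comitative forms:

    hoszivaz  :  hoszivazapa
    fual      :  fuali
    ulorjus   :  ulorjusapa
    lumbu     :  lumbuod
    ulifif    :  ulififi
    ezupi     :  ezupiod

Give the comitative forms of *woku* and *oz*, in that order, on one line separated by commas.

Looking at the final sound of each stem: -apa when the stem ends in a sibilant (*hoszivaz*, *ulorjus*); -i when the stem ends in a non-sibilant consonant (*fual*, *ulifif*); -od when the stem ends in a vowel (*lumbu*, *ezupi*).
The final sound of *woku* is /u/, which is a vowel, so the suffix is -od, giving *wokuod*.
Since the final sound of *oz* is /z/ (a sibilant), it takes -apa, giving *ozapa*.

wokuod, ozapa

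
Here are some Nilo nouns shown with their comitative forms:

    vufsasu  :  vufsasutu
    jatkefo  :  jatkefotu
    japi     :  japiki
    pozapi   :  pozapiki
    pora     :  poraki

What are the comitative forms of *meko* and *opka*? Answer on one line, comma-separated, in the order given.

The suffix is conditioned by the last vowel: -tu when the last vowel of the stem is a rounded vowel (*vufsasu*, *jatkefo*); -ki when the last vowel of the stem is an unrounded vowel (*japi*, *pozapi*, *pora*).
*meko* — last vowel /o/ (a rounded vowel) → -tu → *mekotu*.
*opka*: last vowel = /a/, an unrounded vowel → -ki → *opkaki*.

mekotu, opkaki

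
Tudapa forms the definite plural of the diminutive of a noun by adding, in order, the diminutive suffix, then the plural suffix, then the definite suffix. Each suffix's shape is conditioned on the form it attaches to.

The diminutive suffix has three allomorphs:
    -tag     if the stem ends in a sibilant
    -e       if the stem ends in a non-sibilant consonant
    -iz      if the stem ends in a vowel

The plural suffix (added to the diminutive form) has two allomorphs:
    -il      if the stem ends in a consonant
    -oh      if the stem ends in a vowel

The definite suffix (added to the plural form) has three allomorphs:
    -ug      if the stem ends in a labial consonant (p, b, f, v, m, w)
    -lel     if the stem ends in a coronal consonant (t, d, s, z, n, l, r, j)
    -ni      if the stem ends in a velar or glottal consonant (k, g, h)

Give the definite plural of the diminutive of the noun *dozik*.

dozikeohni

The final sound of *dozik* is /k/, which is a non-sibilant consonant, so the diminutive suffix is -e, giving *dozike*.
The diminutive form *dozike* — final sound /e/ (a vowel) → -oh → *dozikeoh*.
Since the final consonant of the plural form *dozikeoh* is /h/ (velar/glottal), it takes -ni, giving *dozikeohni*.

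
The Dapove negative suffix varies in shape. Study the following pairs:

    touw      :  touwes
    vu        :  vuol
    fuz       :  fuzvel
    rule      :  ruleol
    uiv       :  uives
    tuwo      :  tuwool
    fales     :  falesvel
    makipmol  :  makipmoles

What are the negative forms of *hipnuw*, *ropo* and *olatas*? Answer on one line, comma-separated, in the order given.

hipnuwes, ropool, olatasvel

The pattern is sibilance of the final sound: -vel when the stem ends in a sibilant (*fuz*, *fales*); -es when the stem ends in a non-sibilant consonant (*touw*, *uiv*, *makipmol*); -ol when the stem ends in a vowel (*vu*, *rule*, *tuwo*).
Since the final sound of *hipnuw* is /w/ (a non-sibilant consonant), it takes -es, giving *hipnuwes*.
*ropo* — final sound /o/ (a vowel) → -ol → *ropool*.
The final sound of *olatas* is /s/, which is a sibilant, so the suffix is -vel, giving *olatasvel*.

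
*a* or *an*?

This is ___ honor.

The indefinite article is chosen by the initial *sound* of the following word, not its spelling.
*honor* begins with the sound /ɒ/ (silent h) — a vowel sound.
So the article is *an*: This is an honor.

an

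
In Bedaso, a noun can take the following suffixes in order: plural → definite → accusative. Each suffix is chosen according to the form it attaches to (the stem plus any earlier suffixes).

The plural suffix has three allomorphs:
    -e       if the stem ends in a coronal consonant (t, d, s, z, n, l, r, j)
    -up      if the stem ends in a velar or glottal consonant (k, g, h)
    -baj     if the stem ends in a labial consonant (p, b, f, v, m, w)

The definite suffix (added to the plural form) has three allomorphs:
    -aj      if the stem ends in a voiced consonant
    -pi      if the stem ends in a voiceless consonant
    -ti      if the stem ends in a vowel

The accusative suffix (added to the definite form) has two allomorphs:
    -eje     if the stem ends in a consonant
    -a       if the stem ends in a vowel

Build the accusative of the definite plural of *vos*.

Since the final consonant of *vos* is /s/ (coronal), it takes -e, giving *vose*.
The final sound of the plural form *vose* is /e/, which is a vowel, so the definite suffix is -ti, giving *voseti*.
The final sound of the definite form *voseti* is /i/, which is a vowel, so the accusative suffix is -a, giving *vosetia*.

vosetia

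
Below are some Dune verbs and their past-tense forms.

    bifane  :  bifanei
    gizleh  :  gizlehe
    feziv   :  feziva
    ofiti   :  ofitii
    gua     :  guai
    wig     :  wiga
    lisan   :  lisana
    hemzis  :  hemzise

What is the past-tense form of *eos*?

The alternation tracks the final sound of the stem — -e when the stem ends in a voiceless consonant (*gizleh*, *hemzis*); -a when the stem ends in a voiced consonant (*feziv*, *wig*, *lisan*); -i when the stem ends in a vowel (*bifane*, *ofiti*, *gua*).
*eos*: final sound = /s/, a voiceless consonant → -e → *eose*.

eose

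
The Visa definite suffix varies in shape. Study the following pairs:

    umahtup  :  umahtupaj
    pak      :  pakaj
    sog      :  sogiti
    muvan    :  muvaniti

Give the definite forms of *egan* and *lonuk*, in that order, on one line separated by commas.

The pattern is voicing of the final consonant: -aj when the stem ends in a voiceless consonant (*umahtup*, *pak*); -iti when the stem ends in a voiced consonant (*sog*, *muvan*).
*egan*: final consonant = /n/, voiced → -iti → *eganiti*.
Since the final consonant of *lonuk* is /k/ (voiceless), it takes -aj, giving *lonukaj*.

eganiti, lonukaj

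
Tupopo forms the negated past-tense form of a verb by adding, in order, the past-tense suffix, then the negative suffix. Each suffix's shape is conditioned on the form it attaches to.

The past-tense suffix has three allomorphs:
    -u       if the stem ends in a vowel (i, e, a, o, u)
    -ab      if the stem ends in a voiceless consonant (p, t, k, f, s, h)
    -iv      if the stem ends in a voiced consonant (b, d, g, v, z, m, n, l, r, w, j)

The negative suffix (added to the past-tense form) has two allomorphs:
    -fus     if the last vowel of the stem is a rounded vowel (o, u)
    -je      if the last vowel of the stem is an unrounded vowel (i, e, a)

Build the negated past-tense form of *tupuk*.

tupukabje

Since the final sound of *tupuk* is /k/ (a voiceless consonant), it takes -ab, giving *tupukab*.
The last vowel of the past-tense form *tupukab* is /a/, which is an unrounded vowel, so the negative suffix is -je, giving *tupukabje*.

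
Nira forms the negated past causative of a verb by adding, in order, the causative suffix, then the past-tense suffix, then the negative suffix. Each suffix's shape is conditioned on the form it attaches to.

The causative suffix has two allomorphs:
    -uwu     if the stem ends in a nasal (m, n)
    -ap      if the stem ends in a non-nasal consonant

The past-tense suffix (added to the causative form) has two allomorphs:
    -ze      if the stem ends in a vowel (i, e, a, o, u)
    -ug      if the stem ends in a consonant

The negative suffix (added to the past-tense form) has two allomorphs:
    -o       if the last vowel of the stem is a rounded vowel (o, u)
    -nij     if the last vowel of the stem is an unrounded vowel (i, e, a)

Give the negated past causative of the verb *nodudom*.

nodudomuwuzenij

*nodudom* — final consonant /m/ (a nasal) → -uwu → *nodudomuwu*.
The causative form *nodudomuwu*: final sound = /u/, a vowel → -ze → *nodudomuwuze*.
The last vowel of the past-tense form *nodudomuwuze* is /e/, which is an unrounded vowel, so the negative suffix is -nij, giving *nodudomuwuzenij*.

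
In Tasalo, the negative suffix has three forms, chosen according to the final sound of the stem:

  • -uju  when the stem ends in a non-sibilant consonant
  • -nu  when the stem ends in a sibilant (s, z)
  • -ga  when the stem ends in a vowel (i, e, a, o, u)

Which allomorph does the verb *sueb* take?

*sueb* — final sound /b/ (a non-sibilant consonant) → -uju.

-uju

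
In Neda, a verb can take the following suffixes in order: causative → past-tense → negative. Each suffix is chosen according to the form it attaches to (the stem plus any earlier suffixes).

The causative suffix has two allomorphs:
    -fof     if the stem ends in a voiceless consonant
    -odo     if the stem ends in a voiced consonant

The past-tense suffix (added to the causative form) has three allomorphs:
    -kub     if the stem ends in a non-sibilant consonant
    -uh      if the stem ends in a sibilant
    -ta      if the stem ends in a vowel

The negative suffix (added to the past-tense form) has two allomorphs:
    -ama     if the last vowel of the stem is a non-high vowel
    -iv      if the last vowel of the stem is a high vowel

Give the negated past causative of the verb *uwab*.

uwabodotaama

*uwab* — final consonant /b/ (voiced) → -odo → *uwabodo*.
Since the final sound of the causative form *uwabodo* is /o/ (a vowel), it takes -ta, giving *uwabodota*.
The last vowel of the past-tense form *uwabodota* is /a/, which is a non-high vowel, so the negative suffix is -ama, giving *uwabodotaama*.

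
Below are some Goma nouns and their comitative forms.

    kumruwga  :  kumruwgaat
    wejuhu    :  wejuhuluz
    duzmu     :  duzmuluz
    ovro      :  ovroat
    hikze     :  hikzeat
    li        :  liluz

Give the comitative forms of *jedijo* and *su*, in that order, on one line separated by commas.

jedijoat, suluz

Looking at the last vowel of each stem: -luz when the last vowel of the stem is a high vowel (*wejuhu*, *duzmu*, *li*); -at when the last vowel of the stem is a non-high vowel (*kumruwga*, *ovro*, *hikze*).
*jedijo*: last vowel = /o/, a non-high vowel → -at → *jedijoat*.
*su*: last vowel = /u/, a high vowel → -luz → *suluz*.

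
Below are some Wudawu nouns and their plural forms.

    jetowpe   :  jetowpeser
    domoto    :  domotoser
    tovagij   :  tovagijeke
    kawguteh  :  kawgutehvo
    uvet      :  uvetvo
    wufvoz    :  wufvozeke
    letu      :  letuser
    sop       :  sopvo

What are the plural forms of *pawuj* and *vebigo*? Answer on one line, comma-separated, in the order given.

pawujeke, vebigoser

The suffix is conditioned by the final sound: -vo when the stem ends in a voiceless consonant (*kawguteh*, *uvet*, *sop*); -eke when the stem ends in a voiced consonant (*tovagij*, *wufvoz*); -ser when the stem ends in a vowel (*jetowpe*, *domoto*, *letu*).
*pawuj* — final sound /j/ (a voiced consonant) → -eke → *pawujeke*.
Since the final sound of *vebigo* is /o/ (a vowel), it takes -ser, giving *vebigoser*.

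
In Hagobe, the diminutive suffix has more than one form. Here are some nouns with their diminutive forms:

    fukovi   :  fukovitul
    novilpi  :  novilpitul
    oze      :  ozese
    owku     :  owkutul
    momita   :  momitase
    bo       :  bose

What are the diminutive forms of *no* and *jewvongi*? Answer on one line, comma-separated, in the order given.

The suffix is conditioned by the last vowel: -tul when the last vowel of the stem is a high vowel (*fukovi*, *novilpi*, *owku*); -se when the last vowel of the stem is a non-high vowel (*oze*, *momita*, *bo*).
*no* — last vowel /o/ (a non-high vowel) → -se → *nose*.
The last vowel of *jewvongi* is /i/, which is a high vowel, so the suffix is -tul, giving *jewvongitul*.

nose, jewvongitul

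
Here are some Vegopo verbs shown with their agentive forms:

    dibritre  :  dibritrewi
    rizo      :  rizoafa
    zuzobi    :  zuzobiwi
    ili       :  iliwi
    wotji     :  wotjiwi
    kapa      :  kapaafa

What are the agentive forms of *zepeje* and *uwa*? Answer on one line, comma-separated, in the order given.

zepejewi, uwaafa

The suffix is conditioned by the last vowel: -wi when the last vowel of the stem is a front vowel (*dibritre*, *zuzobi*, *ili*, *wotji*); -afa when the last vowel of the stem is a back vowel (*rizo*, *kapa*).
The last vowel of *zepeje* is /e/, which is a front vowel, so the suffix is -wi, giving *zepejewi*.
*uwa*: last vowel = /a/, a back vowel → -afa → *uwaafa*.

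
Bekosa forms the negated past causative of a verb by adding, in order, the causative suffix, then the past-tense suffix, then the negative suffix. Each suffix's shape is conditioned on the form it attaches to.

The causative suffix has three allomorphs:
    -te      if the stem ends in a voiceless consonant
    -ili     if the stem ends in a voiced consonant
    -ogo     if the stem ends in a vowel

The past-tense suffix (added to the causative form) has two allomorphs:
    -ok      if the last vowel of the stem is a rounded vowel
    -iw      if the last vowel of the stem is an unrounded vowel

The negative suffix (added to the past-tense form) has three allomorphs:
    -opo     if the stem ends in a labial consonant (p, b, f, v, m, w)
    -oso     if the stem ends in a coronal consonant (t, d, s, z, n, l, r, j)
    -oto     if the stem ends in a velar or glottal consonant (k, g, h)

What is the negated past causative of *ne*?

neogookoto

*ne*: final sound = /e/, a vowel → -ogo → *neogo*.
Since the last vowel of the causative form *neogo* is /o/ (a rounded vowel), it takes -ok, giving *neogook*.
The final consonant of the past-tense form *neogook* is /k/, which is velar/glottal, so the negative suffix is -oto, giving *neogookoto*.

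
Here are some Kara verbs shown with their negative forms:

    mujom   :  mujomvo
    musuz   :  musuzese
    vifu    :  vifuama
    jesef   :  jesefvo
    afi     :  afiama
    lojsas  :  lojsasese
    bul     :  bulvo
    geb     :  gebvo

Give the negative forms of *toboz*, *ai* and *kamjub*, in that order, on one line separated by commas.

The alternation tracks the final sound of the stem — -ese when the stem ends in a sibilant (*musuz*, *lojsas*); -vo when the stem ends in a non-sibilant consonant (*mujom*, *jesef*, *bul*, *geb*); -ama when the stem ends in a vowel (*vifu*, *afi*).
*toboz*: final sound = /z/, a sibilant → -ese → *tobozese*.
*ai*: final sound = /i/, a vowel → -ama → *aiama*.
*kamjub*: final sound = /b/, a non-sibilant consonant → -vo → *kamjubvo*.

tobozese, aiama, kamjubvo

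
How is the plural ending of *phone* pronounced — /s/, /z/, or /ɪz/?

/z/

The stem *phone* ends in a voiced non-sibilant sound.
The plural suffix surfaces as /ɪz/ after sibilants, /s/ after other voiceless consonants, and /z/ after other voiced sounds.
So the plural -s on *phone* is pronounced /z/.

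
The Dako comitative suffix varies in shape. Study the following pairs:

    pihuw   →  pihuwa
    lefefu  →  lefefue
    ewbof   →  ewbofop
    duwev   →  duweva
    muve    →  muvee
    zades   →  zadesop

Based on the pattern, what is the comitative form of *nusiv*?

nusiva

The pattern is voicing of the final sound: -op when the stem ends in a voiceless consonant (*ewbof*, *zades*); -a when the stem ends in a voiced consonant (*pihuw*, *duwev*); -e when the stem ends in a vowel (*lefefu*, *muve*).
Since the final sound of *nusiv* is /v/ (a voiced consonant), it takes -a, giving *nusiva*.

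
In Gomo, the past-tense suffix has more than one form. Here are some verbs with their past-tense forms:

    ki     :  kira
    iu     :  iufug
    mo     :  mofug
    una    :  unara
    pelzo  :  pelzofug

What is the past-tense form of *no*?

The alternation tracks the last vowel of the stem — -fug when the last vowel of the stem is a rounded vowel (*iu*, *mo*, *pelzo*); -ra when the last vowel of the stem is an unrounded vowel (*ki*, *una*).
*no*: last vowel = /o/, a rounded vowel → -fug → *nofug*.

nofug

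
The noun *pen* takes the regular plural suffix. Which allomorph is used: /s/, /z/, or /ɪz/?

The stem *pen* ends in a voiced non-sibilant sound.
The plural suffix surfaces as /ɪz/ after sibilants, /s/ after other voiceless consonants, and /z/ after other voiced sounds.
So the plural -s on *pen* is pronounced /z/.

/z/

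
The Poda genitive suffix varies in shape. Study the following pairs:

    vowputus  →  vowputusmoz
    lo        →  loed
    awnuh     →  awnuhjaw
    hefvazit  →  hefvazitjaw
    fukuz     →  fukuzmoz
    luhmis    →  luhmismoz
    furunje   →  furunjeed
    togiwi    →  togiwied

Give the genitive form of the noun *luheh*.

luhehjaw

The suffix is conditioned by the final sound: -moz when the stem ends in a sibilant (*vowputus*, *fukuz*, *luhmis*); -jaw when the stem ends in a non-sibilant consonant (*awnuh*, *hefvazit*); -ed when the stem ends in a vowel (*lo*, *furunje*, *togiwi*).
*luheh*: final sound = /h/, a non-sibilant consonant → -jaw → *luhehjaw*.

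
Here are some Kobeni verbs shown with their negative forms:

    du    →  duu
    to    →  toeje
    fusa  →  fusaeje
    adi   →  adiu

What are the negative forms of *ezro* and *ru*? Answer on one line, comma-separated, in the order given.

The alternation tracks the last vowel of the stem — -u when the last vowel of the stem is a high vowel (*du*, *adi*); -eje when the last vowel of the stem is a non-high vowel (*to*, *fusa*).
*ezro*: last vowel = /o/, a non-high vowel → -eje → *ezroeje*.
Since the last vowel of *ru* is /u/ (a high vowel), it takes -u, giving *ruu*.

ezroeje, ruu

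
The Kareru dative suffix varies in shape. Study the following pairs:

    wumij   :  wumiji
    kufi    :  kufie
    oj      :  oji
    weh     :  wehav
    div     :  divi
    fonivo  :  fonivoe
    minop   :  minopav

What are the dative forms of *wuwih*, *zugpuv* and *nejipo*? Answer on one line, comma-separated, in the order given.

wuwihav, zugpuvi, nejipoe

The pattern is voicing of the final sound: -av when the stem ends in a voiceless consonant (*weh*, *minop*); -i when the stem ends in a voiced consonant (*wumij*, *oj*, *div*); -e when the stem ends in a vowel (*kufi*, *fonivo*).
Since the final sound of *wuwih* is /h/ (a voiceless consonant), it takes -av, giving *wuwihav*.
*zugpuv*: final sound = /v/, a voiced consonant → -i → *zugpuvi*.
The final sound of *nejipo* is /o/, which is a vowel, so the suffix is -e, giving *nejipoe*.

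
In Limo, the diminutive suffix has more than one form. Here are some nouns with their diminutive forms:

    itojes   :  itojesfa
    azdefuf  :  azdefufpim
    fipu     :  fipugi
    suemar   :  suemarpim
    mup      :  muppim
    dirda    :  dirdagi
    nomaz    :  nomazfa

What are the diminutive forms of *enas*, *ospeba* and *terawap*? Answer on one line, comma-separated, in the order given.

enasfa, ospebagi, terawappim

Looking at the final sound of each stem: -fa when the stem ends in a sibilant (*itojes*, *nomaz*); -pim when the stem ends in a non-sibilant consonant (*azdefuf*, *suemar*, *mup*); -gi when the stem ends in a vowel (*fipu*, *dirda*).
The final sound of *enas* is /s/, which is a sibilant, so the suffix is -fa, giving *enasfa*.
Since the final sound of *ospeba* is /a/ (a vowel), it takes -gi, giving *ospebagi*.
The final sound of *terawap* is /p/, which is a non-sibilant consonant, so the suffix is -pim, giving *terawappim*.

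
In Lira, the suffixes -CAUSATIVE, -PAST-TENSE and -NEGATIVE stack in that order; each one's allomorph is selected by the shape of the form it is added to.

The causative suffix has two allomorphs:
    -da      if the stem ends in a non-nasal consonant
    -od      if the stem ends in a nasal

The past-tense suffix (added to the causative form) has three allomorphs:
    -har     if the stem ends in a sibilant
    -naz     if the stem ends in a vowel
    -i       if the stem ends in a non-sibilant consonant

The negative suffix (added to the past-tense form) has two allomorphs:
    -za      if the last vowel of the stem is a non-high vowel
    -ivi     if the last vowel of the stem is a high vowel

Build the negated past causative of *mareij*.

*mareij* — final consonant /j/ (non-nasal) → -da → *mareijda*.
The final sound of the causative form *mareijda* is /a/, which is a vowel, so the past-tense suffix is -naz, giving *mareijdanaz*.
The last vowel of the past-tense form *mareijdanaz* is /a/, which is a non-high vowel, so the negative suffix is -za, giving *mareijdanazza*.

mareijdanazza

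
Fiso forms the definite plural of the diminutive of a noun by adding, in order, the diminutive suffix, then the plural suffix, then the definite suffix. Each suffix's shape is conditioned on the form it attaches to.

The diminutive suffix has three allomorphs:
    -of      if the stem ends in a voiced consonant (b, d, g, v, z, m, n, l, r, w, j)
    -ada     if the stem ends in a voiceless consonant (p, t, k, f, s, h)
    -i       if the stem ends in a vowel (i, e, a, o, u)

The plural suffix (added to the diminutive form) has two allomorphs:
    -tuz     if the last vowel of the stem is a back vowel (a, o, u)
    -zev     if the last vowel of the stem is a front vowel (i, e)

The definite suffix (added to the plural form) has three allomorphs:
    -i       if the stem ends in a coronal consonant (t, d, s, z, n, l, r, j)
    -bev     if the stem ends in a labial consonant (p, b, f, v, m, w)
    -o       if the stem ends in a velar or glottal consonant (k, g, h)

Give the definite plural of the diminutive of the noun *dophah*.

dophahadatuzi

*dophah*: final sound = /h/, a voiceless consonant → -ada → *dophahada*.
The diminutive form *dophahada* — last vowel /a/ (a back vowel) → -tuz → *dophahadatuz*.
The final consonant of the plural form *dophahadatuz* is /z/, which is coronal, so the definite suffix is -i, giving *dophahadatuzi*.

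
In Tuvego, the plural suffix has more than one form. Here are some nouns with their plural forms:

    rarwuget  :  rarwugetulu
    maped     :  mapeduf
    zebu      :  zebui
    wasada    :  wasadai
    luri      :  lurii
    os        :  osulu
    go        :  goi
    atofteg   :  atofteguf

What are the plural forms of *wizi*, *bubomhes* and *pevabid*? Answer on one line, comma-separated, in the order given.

The suffix is conditioned by the final sound: -ulu when the stem ends in a voiceless consonant (*rarwuget*, *os*); -uf when the stem ends in a voiced consonant (*maped*, *atofteg*); -i when the stem ends in a vowel (*zebu*, *wasada*, *luri*, *go*).
The final sound of *wizi* is /i/, which is a vowel, so the suffix is -i, giving *wizii*.
*bubomhes*: final sound = /s/, a voiceless consonant → -ulu → *bubomhesulu*.
*pevabid*: final sound = /d/, a voiced consonant → -uf → *pevabiduf*.

wizii, bubomhesulu, pevabiduf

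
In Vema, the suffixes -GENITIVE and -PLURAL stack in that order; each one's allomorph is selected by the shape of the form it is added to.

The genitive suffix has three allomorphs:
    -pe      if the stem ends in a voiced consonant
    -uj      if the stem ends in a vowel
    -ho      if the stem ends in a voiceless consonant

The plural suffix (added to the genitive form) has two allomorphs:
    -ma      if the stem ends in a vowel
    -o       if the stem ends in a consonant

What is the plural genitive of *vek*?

The final sound of *vek* is /k/, which is a voiceless consonant, so the genitive suffix is -ho, giving *vekho*.
The final sound of the genitive form *vekho* is /o/, which is a vowel, so the plural suffix is -ma, giving *vekhoma*.

vekhoma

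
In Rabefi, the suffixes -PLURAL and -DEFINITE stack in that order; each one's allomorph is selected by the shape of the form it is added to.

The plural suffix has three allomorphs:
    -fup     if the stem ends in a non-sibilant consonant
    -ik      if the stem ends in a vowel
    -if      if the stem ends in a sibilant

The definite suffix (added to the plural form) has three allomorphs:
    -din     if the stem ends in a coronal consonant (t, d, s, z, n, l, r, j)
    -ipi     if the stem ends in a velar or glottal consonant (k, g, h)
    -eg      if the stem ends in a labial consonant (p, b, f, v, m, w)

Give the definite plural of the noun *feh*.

fehfupeg

*feh*: final sound = /h/, a non-sibilant consonant → -fup → *fehfup*.
Since the final consonant of the plural form *fehfup* is /p/ (labial), it takes -eg, giving *fehfupeg*.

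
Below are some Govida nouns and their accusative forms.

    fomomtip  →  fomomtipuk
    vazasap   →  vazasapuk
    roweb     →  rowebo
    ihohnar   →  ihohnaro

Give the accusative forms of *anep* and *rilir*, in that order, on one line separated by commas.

The suffix is conditioned by the final consonant: -uk when the stem ends in a voiceless consonant (*fomomtip*, *vazasap*); -o when the stem ends in a voiced consonant (*roweb*, *ihohnar*).
Since the final consonant of *anep* is /p/ (voiceless), it takes -uk, giving *anepuk*.
*rilir* — final consonant /r/ (voiced) → -o → *riliro*.

anepuk, riliro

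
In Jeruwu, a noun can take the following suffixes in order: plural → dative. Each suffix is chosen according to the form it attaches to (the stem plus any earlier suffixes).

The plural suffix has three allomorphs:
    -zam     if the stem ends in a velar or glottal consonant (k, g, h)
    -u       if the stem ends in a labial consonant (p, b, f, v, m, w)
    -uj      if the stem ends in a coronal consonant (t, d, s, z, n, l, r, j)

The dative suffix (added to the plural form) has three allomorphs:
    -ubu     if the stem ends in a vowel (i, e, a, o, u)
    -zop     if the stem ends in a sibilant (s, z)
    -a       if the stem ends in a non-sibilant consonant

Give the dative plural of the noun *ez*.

ezuja

Since the final consonant of *ez* is /z/ (coronal), it takes -uj, giving *ezuj*.
The plural form *ezuj* — final sound /j/ (a non-sibilant consonant) → -a → *ezuja*.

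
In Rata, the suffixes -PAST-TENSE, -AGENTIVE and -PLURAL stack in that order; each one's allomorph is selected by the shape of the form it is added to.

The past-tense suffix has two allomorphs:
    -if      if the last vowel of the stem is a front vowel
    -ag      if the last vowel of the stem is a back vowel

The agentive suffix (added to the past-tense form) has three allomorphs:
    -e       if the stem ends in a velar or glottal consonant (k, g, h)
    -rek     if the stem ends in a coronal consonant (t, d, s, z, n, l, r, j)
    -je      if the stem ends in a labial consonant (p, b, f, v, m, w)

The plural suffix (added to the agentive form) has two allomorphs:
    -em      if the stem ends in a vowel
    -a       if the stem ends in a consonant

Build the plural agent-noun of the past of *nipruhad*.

nipruhadageem

The last vowel of *nipruhad* is /a/, which is a back vowel, so the past-tense suffix is -ag, giving *nipruhadag*.
The final consonant of the past-tense form *nipruhadag* is /g/, which is velar/glottal, so the agentive suffix is -e, giving *nipruhadage*.
The agentive form *nipruhadage* — final sound /e/ (a vowel) → -em → *nipruhadageem*.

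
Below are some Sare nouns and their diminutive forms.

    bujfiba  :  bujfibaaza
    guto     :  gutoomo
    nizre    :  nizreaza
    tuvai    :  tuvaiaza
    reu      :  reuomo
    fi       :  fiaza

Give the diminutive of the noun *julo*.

Looking at the last vowel of each stem: -omo when the last vowel of the stem is a rounded vowel (*guto*, *reu*); -aza when the last vowel of the stem is an unrounded vowel (*bujfiba*, *nizre*, *tuvai*, *fi*).
Since the last vowel of *julo* is /o/ (a rounded vowel), it takes -omo, giving *juloomo*.

juloomo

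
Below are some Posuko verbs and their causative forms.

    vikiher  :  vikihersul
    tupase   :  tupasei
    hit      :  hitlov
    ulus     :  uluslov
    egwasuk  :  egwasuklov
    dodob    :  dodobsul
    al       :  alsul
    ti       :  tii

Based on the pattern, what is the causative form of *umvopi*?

The suffix is conditioned by the final sound: -lov when the stem ends in a voiceless consonant (*hit*, *ulus*, *egwasuk*); -sul when the stem ends in a voiced consonant (*vikiher*, *dodob*, *al*); -i when the stem ends in a vowel (*tupase*, *ti*).
The final sound of *umvopi* is /i/, which is a vowel, so the suffix is -i, giving *umvopii*.

umvopii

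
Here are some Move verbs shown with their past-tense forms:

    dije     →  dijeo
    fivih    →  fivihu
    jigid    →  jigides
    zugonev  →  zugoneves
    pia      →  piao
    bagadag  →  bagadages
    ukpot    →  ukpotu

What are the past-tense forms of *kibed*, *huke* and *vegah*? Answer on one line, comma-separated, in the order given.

kibedes, hukeo, vegahu

Looking at the final sound of each stem: -u when the stem ends in a voiceless consonant (*fivih*, *ukpot*); -es when the stem ends in a voiced consonant (*jigid*, *zugonev*, *bagadag*); -o when the stem ends in a vowel (*dije*, *pia*).
*kibed* — final sound /d/ (a voiced consonant) → -es → *kibedes*.
The final sound of *huke* is /e/, which is a vowel, so the suffix is -o, giving *hukeo*.
The final sound of *vegah* is /h/, which is a voiceless consonant, so the suffix is -u, giving *vegahu*.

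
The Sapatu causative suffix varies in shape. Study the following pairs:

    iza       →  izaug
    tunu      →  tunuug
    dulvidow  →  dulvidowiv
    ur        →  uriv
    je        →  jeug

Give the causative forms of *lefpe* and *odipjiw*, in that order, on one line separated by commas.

The pattern is consonant vs. vowel: -iv when the stem ends in a consonant (*dulvidow*, *ur*); -ug when the stem ends in a vowel (*iza*, *tunu*, *je*).
*lefpe*: final sound = /e/, a vowel → -ug → *lefpeug*.
*odipjiw* — final sound /w/ (a consonant) → -iv → *odipjiwiv*.

lefpeug, odipjiwiv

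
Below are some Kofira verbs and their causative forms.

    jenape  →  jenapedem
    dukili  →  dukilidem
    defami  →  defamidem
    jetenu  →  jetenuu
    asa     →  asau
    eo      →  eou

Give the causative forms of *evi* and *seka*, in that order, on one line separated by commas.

evidem, sekau

The suffix is conditioned by the last vowel: -dem when the last vowel of the stem is a front vowel (*jenape*, *dukili*, *defami*); -u when the last vowel of the stem is a back vowel (*jetenu*, *asa*, *eo*).
*evi* — last vowel /i/ (a front vowel) → -dem → *evidem*.
*seka*: last vowel = /a/, a back vowel → -u → *sekau*.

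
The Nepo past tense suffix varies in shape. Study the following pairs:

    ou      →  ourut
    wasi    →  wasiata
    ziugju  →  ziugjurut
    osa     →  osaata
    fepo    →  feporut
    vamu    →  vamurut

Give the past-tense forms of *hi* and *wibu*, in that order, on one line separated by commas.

The pattern is rounding harmony: -rut when the last vowel of the stem is a rounded vowel (*ou*, *ziugju*, *fepo*, *vamu*); -ata when the last vowel of the stem is an unrounded vowel (*wasi*, *osa*).
*hi*: last vowel = /i/, an unrounded vowel → -ata → *hiata*.
The last vowel of *wibu* is /u/, which is a rounded vowel, so the suffix is -rut, giving *wiburut*.

hiata, wiburut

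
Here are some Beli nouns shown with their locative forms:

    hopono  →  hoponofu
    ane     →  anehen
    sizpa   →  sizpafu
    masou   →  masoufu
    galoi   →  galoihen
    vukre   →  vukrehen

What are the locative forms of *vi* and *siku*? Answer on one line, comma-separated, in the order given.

The suffix is conditioned by the last vowel: -hen when the last vowel of the stem is a front vowel (*ane*, *galoi*, *vukre*); -fu when the last vowel of the stem is a back vowel (*hopono*, *sizpa*, *masou*).
*vi* — last vowel /i/ (a front vowel) → -hen → *vihen*.
*siku*: last vowel = /u/, a back vowel → -fu → *sikufu*.

vihen, sikufu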